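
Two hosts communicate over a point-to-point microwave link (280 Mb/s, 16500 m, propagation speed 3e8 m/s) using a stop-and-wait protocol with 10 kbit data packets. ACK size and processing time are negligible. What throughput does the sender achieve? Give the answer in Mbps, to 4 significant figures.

68.63 Mbps

t_tx = L/R = 10000/280000000 = 3.57143e-05 s.
t_prop = 16500/300000000 = 5.5e-05 s; RTT = 0.00011 s.
Cycle = t_tx + RTT = 0.000145714 s.
Throughput = L / cycle = 10000 / 0.000145714 = 68.63 Mbps.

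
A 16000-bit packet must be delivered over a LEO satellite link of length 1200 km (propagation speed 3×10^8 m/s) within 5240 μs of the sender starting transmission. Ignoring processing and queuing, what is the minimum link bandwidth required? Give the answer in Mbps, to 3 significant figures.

12.9 Mbps

Propagation delay = 1200000 / 300000000 = 4000 μs.
Transmission budget = 5240 − 4000 = 1240 μs.
R ≥ L / t_tx = 16000 bits / 0.00124 s = 12.9 Mbps.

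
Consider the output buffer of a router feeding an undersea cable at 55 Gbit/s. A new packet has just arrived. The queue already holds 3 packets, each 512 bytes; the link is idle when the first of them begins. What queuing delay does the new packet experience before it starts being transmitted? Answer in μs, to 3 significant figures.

Each queued packet: L/R = 4096/55000000000 = 0.0744727 μs.
3 queued → 0.223418 μs.
Queuing delay = 0.223 μs.

0.223 μs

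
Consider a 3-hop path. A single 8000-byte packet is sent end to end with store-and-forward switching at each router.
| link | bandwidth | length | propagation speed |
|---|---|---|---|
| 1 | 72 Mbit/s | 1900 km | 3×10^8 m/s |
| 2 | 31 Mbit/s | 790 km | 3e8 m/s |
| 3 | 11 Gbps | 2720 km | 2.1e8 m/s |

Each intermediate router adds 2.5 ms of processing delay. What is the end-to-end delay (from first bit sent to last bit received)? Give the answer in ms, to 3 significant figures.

L = 8000 × 8 = 64000 bits.
Transmission delays (L/R per hop): 0.888889, 2.06452, 0.00581818 ms; sum = 2.95922 ms.
Propagation delays (d/s per hop): 6.33333, 2.63333, 12.9524 ms; sum = 21.919 ms.
Processing at 2 router(s): 2 × 2.5 ms = 5 ms.
End-to-end = 29.9 ms.

29.9 ms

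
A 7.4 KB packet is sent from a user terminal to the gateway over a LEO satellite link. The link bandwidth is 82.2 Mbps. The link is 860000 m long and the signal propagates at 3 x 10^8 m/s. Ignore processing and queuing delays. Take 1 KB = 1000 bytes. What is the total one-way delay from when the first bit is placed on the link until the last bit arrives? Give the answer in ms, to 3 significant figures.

L = 59200 bits.
Transmission delay = L/R = 59200 / 82200000 = 0.720195 ms.
Propagation delay = d/s = 860000 m / 300000000 m/s = 2.86667 ms.
Total = 3.59 ms.

3.59 ms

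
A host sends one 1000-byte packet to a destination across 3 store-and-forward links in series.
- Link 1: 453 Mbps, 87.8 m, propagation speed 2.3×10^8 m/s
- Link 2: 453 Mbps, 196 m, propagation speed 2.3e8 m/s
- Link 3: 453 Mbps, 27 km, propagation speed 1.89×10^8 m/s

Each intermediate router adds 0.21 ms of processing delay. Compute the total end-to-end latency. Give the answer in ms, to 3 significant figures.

0.617 ms

L = 1000 × 8 = 8000 bits.
Transmission delay per hop = L/R = 8000/453000000 = 0.01766 ms; 3 hops → 0.0529801 ms.
Propagation delays (d/s per hop): 0.000381739, 0.000852174, 0.142857 ms; sum = 0.144091 ms.
Processing at 2 router(s): 2 × 0.21 ms = 0.42 ms.
End-to-end = 0.617 ms.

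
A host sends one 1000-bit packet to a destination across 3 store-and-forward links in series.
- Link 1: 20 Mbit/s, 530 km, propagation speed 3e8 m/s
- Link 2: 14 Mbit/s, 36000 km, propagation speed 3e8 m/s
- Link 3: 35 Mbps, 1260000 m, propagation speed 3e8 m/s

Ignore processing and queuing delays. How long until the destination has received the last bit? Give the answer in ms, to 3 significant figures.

126 ms

Transmission delays (L/R per hop): 0.05, 0.0714286, 0.0285714 ms; sum = 0.15 ms.
Propagation delays (d/s per hop): 1.76667, 120, 4.2 ms; sum = 125.967 ms.
End-to-end = 126 ms.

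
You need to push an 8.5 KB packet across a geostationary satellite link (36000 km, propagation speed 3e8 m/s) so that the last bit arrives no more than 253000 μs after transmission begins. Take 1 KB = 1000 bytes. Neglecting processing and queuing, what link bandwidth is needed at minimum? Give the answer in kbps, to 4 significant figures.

511.3 kbps

L = 68000 bits.
Propagation delay = 36000000 / 300000000 = 120000 μs.
Transmission budget = 253000 − 120000 = 133000 μs.
R ≥ L / t_tx = 68000 bits / 0.133 s = 511.3 kbps.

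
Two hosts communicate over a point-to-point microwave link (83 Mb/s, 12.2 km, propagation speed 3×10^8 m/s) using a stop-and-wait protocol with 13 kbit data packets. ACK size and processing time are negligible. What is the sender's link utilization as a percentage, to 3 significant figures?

65.8 %

t_tx = L/R = 13000/83000000 = 0.000156627 s.
t_prop = 12200/300000000 = 4.06667e-05 s; RTT = 8.13333e-05 s.
Cycle = t_tx + RTT = 0.00023796 s.
Utilization = t_tx / cycle = 0.000156627/0.00023796 = 65.8 %.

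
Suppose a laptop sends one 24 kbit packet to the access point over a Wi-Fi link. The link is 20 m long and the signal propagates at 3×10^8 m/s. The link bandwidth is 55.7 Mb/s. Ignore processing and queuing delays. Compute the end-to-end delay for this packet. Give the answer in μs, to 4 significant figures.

430.9 μs

L = 24000 bits.
Transmission delay = L/R = 24000 / 55700000 = 430.88 μs.
Propagation delay = d/s = 20 m / 300000000 m/s = 0.0666667 μs.
Total = 430.9 μs.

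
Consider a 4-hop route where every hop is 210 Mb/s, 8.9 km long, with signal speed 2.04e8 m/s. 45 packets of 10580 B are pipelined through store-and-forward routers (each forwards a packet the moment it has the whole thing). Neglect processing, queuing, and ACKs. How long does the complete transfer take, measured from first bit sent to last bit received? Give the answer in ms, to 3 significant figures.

19.5 ms

Per-hop transmission t_tx = L/R = 84640/210000000 = 0.403048 ms.
Per-hop propagation t_prop = 8900/204000000 = 0.0436275 ms.
Pipeline fill: first packet needs 4·t_tx to clear all hops; remaining 44 packets each add one t_tx.
Total = (4+45-1)·t_tx + 4·t_prop = 48·0.403048 + 4·0.0436275 = 19.5 ms.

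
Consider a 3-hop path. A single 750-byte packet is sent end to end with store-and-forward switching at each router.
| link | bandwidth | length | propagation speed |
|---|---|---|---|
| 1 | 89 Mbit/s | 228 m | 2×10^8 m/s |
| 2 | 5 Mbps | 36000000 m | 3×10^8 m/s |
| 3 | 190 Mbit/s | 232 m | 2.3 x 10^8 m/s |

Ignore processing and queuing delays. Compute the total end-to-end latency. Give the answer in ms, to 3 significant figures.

L = 750 × 8 = 6000 bits.
Transmission delays (L/R per hop): 0.0674157, 1.2, 0.0315789 ms; sum = 1.29899 ms.
Propagation delays (d/s per hop): 0.00114, 120, 0.0010087 ms; sum = 120.002 ms.
End-to-end = 121 ms.

121 ms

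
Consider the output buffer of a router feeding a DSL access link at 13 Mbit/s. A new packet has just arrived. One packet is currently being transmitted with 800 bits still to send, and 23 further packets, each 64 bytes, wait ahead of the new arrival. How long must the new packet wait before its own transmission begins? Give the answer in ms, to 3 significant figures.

Each queued packet: L/R = 512/13000000 = 0.0393846 ms.
23 queued → 0.905846 ms.
Plus remaining 800 bits of current packet: 0.0615385 ms.
Queuing delay = 0.967 ms.

0.967 ms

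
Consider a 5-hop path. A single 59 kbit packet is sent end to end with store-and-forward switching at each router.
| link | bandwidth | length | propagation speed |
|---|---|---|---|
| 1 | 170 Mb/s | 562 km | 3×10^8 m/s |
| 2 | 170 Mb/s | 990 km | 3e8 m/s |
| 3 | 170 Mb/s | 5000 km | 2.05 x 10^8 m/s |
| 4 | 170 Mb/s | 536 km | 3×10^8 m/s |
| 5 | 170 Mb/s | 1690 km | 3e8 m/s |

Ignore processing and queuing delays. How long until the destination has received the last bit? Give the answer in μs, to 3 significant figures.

L = 59000 bits.
Transmission delay per hop = L/R = 59000/170000000 = 347.059 μs; 5 hops → 1735.29 μs.
Propagation delays (d/s per hop): 1873.33, 3300, 24390.2, 1786.67, 5633.33 μs; sum = 36983.6 μs.
End-to-end = 38700 μs.

38700 μs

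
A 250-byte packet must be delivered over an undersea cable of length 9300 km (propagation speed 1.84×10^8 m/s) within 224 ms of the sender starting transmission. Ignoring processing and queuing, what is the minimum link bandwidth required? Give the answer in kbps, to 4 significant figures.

L = 2000 bits.
Propagation delay = 9300000 / 184000000 = 50.5435 ms.
Transmission budget = 224 − 50.5435 = 173.457 ms.
R ≥ L / t_tx = 2000 bits / 0.173457 s = 11.53 kbps.

11.53 kbps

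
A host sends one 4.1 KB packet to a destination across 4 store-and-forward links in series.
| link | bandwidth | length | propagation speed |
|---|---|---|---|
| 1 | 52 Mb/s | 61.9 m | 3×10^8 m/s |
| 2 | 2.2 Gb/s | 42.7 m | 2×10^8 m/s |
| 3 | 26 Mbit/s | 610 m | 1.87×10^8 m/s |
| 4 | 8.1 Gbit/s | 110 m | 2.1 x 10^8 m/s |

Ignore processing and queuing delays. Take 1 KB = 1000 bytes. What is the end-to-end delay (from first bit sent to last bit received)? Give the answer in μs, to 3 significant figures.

L = 32800 bits.
Transmission delays (L/R per hop): 630.769, 14.9091, 1261.54, 4.04938 μs; sum = 1911.27 μs.
Propagation delays (d/s per hop): 0.206333, 0.2135, 3.26203, 0.52381 μs; sum = 4.20567 μs.
End-to-end = 1920 μs.

1920 μs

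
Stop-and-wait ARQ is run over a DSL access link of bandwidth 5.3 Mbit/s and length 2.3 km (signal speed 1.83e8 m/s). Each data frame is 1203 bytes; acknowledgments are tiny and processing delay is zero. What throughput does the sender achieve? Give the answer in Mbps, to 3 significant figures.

5.23 Mbps

t_tx = L/R = 9624/5300000 = 0.00181585 s.
t_prop = 2300/183000000 = 1.25683e-05 s; RTT = 2.51366e-05 s.
Cycle = t_tx + RTT = 0.00184099 s.
Throughput = L / cycle = 9624 / 0.00184099 = 5.23 Mbps.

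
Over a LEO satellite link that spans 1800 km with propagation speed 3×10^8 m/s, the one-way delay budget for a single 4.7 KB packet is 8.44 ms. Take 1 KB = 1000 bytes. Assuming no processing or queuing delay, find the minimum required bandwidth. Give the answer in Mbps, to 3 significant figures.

L = 37600 bits.
Propagation delay = 1800000 / 300000000 = 6 ms.
Transmission budget = 8.44 − 6 = 2.44 ms.
R ≥ L / t_tx = 37600 bits / 0.00244 s = 15.4 Mbps.

15.4 Mbps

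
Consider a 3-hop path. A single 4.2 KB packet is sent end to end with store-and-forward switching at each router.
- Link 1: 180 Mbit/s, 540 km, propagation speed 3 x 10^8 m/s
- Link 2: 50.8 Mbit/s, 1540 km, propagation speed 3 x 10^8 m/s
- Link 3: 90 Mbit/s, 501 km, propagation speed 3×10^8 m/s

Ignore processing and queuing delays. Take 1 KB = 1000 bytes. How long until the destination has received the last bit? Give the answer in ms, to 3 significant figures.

9.82 ms

L = 33600 bits.
Transmission delays (L/R per hop): 0.186667, 0.661417, 0.373333 ms; sum = 1.22142 ms.
Propagation delays (d/s per hop): 1.8, 5.13333, 1.67 ms; sum = 8.60333 ms.
End-to-end = 9.82 ms.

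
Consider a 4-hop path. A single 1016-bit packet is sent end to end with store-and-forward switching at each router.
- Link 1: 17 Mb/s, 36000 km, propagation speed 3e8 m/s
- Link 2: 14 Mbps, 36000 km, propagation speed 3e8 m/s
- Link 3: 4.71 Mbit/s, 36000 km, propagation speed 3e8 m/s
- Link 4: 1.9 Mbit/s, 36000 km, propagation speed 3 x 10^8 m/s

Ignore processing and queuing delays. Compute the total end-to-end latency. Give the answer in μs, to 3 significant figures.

481000 μs

Transmission delays (L/R per hop): 59.7647, 72.5714, 215.711, 534.737 μs; sum = 882.784 μs.
Propagation delays (d/s per hop): 120000, 120000, 120000, 120000 μs; sum = 480000 μs.
End-to-end = 481000 μs.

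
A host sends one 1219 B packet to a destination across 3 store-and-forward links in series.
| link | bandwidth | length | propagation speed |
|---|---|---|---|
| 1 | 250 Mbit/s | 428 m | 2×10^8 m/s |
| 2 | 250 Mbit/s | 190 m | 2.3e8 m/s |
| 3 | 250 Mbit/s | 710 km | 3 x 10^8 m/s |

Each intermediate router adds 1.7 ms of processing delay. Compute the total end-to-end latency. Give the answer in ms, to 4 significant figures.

5.887 ms

L = 1219 × 8 = 9752 bits.
Transmission delay per hop = L/R = 9752/250000000 = 0.039008 ms; 3 hops → 0.117024 ms.
Propagation delays (d/s per hop): 0.00214, 0.000826087, 2.36667 ms; sum = 2.36963 ms.
Processing at 2 router(s): 2 × 1.7 ms = 3.4 ms.
End-to-end = 5.887 ms.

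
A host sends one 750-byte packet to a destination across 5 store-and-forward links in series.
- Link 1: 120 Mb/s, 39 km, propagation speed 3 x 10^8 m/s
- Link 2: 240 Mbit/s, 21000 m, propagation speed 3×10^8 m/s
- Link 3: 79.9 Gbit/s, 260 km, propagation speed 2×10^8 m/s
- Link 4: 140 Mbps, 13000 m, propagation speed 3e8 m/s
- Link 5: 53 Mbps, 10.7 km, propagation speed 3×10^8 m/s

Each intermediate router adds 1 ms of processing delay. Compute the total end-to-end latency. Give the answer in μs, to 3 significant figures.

5810 μs

L = 750 × 8 = 6000 bits.
Transmission delays (L/R per hop): 50, 25, 0.0750939, 42.8571, 113.208 μs; sum = 231.14 μs.
Propagation delays (d/s per hop): 130, 70, 1300, 43.3333, 35.6667 μs; sum = 1579 μs.
Processing at 4 router(s): 4 × 1 ms = 4000 μs.
End-to-end = 5810 μs.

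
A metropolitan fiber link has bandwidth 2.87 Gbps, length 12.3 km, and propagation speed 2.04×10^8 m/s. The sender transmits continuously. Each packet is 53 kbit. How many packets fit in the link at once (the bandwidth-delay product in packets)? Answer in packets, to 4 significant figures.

Propagation delay = 12300 / 204000000 = 6.02941e-05 s.
BDP = R × t_prop = 2870000000 × 6.02941e-05 = 173044 bits.
In packets of 53000 bits: 3.265 packets.

3.265 packets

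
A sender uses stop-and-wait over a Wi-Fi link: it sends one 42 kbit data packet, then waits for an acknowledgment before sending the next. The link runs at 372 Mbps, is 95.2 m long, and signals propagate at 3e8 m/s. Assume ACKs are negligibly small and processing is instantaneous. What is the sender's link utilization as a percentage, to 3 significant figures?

t_tx = L/R = 42000/372000000 = 0.000112903 s.
t_prop = 95.2/300000000 = 3.17333e-07 s; RTT = 6.34667e-07 s.
Cycle = t_tx + RTT = 0.000113538 s.
Utilization = t_tx / cycle = 0.000112903/0.000113538 = 99.4 %.

99.4 %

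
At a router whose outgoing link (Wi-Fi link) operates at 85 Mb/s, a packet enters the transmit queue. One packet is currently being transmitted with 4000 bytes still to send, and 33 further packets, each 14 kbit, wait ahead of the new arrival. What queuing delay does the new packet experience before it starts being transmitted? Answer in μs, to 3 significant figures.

Each queued packet: L/R = 14000/85000000 = 164.706 μs.
33 queued → 5435.29 μs.
Plus remaining 32000 bits of current packet: 376.471 μs.
Queuing delay = 5810 μs.

5810 μs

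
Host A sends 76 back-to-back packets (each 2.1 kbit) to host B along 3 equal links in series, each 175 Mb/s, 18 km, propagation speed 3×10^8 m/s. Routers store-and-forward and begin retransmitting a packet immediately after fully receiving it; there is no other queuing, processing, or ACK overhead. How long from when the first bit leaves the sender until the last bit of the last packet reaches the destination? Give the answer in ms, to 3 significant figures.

1.12 ms

Per-hop transmission t_tx = L/R = 2100/175000000 = 0.012 ms.
Per-hop propagation t_prop = 18000/300000000 = 0.06 ms.
Pipeline fill: first packet needs 3·t_tx to clear all hops; remaining 75 packets each add one t_tx.
Total = (3+76-1)·t_tx + 3·t_prop = 78·0.012 + 3·0.06 = 1.12 ms.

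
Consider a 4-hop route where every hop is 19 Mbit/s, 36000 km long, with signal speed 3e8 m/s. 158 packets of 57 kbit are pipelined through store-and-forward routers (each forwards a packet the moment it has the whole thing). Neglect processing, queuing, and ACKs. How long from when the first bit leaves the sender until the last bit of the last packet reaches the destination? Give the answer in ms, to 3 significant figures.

Per-hop transmission t_tx = L/R = 57000/19000000 = 3 ms.
Per-hop propagation t_prop = 36000000/300000000 = 120 ms.
Pipeline fill: first packet needs 4·t_tx to clear all hops; remaining 157 packets each add one t_tx.
Total = (4+158-1)·t_tx + 4·t_prop = 161·3 + 4·120 = 963 ms.

963 ms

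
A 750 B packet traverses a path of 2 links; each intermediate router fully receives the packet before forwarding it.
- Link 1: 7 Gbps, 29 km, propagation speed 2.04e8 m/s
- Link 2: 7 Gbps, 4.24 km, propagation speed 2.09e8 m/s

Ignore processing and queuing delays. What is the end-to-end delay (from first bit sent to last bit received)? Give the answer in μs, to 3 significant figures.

L = 750 × 8 = 6000 bits.
Transmission delay per hop = L/R = 6000/7000000000 = 0.857143 μs; 2 hops → 1.71429 μs.
Propagation delays (d/s per hop): 142.157, 20.2871 μs; sum = 162.444 μs.
End-to-end = 164 μs.

164 μs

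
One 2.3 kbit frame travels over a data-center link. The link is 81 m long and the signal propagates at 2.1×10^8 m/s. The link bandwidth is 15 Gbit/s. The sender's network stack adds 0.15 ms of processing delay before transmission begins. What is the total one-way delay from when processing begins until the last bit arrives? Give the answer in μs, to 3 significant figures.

L = 2300 bits.
Transmission delay = L/R = 2300 / 15000000000 = 0.153333 μs.
Propagation delay = d/s = 81 m / 210000000 m/s = 0.385714 μs.
Plus processing delay 0.15 ms = 150 μs.
Total = 151 μs.

151 μs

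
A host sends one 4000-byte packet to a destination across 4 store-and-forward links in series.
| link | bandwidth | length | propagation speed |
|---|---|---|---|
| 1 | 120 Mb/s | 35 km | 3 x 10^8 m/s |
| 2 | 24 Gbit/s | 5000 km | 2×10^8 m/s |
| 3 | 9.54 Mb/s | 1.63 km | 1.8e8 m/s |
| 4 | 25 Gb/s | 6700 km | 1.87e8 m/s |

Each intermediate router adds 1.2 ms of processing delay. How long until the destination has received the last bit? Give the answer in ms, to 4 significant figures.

68.18 ms

L = 4000 × 8 = 32000 bits.
Transmission delays (L/R per hop): 0.266667, 0.00133333, 3.3543, 0.00128 ms; sum = 3.62358 ms.
Propagation delays (d/s per hop): 0.116667, 25, 0.00905556, 35.8289 ms; sum = 60.9546 ms.
Processing at 3 router(s): 3 × 1.2 ms = 3.6 ms.
End-to-end = 68.18 ms.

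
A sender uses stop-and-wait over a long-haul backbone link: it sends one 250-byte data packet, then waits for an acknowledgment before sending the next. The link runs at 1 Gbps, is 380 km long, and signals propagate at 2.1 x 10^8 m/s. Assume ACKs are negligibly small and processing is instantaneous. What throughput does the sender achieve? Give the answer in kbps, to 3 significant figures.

552 kbps

t_tx = L/R = 2000/1000000000 = 2e-06 s.
t_prop = 380000/210000000 = 0.00180952 s; RTT = 0.00361905 s.
Cycle = t_tx + RTT = 0.00362105 s.
Throughput = L / cycle = 2000 / 0.00362105 = 552 kbps.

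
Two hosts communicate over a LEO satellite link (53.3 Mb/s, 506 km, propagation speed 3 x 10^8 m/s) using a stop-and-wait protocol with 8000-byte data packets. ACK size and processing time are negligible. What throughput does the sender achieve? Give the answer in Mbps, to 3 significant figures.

t_tx = L/R = 64000/53300000 = 0.00120075 s.
t_prop = 506000/300000000 = 0.00168667 s; RTT = 0.00337333 s.
Cycle = t_tx + RTT = 0.00457408 s.
Throughput = L / cycle = 64000 / 0.00457408 = 14.0 Mbps.

14.0 Mbps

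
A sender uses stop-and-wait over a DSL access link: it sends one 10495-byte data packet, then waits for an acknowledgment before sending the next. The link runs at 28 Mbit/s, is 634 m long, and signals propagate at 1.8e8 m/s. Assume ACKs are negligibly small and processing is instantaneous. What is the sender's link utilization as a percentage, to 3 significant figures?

t_tx = L/R = 83960/28000000 = 0.00299857 s.
t_prop = 634/180000000 = 3.52222e-06 s; RTT = 7.04444e-06 s.
Cycle = t_tx + RTT = 0.00300562 s.
Utilization = t_tx / cycle = 0.00299857/0.00300562 = 99.8 %.

99.8 %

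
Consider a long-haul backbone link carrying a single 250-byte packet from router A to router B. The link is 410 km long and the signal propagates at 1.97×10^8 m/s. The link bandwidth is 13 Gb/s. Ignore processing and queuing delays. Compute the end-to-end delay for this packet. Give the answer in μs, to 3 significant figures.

L = 250 × 8 = 2000 bits.
Transmission delay = L/R = 2000 / 13000000000 = 0.153846 μs.
Propagation delay = d/s = 410000 m / 197000000 m/s = 2081.22 μs.
Total = 2080 μs.

2080 μs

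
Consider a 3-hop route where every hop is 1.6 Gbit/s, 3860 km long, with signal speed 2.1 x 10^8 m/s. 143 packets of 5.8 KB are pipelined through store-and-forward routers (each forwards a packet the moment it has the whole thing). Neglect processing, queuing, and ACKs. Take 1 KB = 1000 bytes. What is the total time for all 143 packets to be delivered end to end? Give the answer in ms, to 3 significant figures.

59.3 ms

Per-hop transmission t_tx = L/R = 46400/1600000000 = 0.029 ms.
Per-hop propagation t_prop = 3860000/210000000 = 18.381 ms.
Pipeline fill: first packet needs 3·t_tx to clear all hops; remaining 142 packets each add one t_tx.
Total = (3+143-1)·t_tx + 3·t_prop = 145·0.029 + 3·18.381 = 59.3 ms.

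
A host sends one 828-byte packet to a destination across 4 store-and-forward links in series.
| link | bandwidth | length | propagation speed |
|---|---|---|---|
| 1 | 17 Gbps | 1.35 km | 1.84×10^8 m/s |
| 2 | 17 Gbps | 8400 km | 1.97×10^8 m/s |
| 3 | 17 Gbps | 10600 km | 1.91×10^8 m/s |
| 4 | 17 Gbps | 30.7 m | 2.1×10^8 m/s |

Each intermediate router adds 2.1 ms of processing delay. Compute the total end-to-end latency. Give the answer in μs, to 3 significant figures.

L = 828 × 8 = 6624 bits.
Transmission delay per hop = L/R = 6624/17000000000 = 0.389647 μs; 4 hops → 1.55859 μs.
Propagation delays (d/s per hop): 7.33696, 42639.6, 55497.4, 0.14619 μs; sum = 98144.5 μs.
Processing at 3 router(s): 3 × 2.1 ms = 6300 μs.
End-to-end = 104000 μs.

104000 μs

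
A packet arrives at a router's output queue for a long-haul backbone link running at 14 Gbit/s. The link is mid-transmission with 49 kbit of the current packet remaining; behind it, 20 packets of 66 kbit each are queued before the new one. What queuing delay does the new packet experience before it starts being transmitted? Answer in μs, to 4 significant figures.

Each queued packet: L/R = 66000/14000000000 = 4.71429 μs.
20 queued → 94.2857 μs.
Plus remaining 49000 bits of current packet: 3.5 μs.
Queuing delay = 97.79 μs.

97.79 μs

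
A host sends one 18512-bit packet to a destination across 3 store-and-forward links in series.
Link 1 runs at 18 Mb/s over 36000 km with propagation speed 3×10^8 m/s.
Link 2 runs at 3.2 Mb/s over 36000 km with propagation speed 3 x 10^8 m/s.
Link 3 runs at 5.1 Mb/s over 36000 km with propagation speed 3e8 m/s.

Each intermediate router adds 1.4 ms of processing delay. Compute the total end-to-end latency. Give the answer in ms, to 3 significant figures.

373 ms

Transmission delays (L/R per hop): 1.02844, 5.785, 3.6298 ms; sum = 10.4432 ms.
Propagation delays (d/s per hop): 120, 120, 120 ms; sum = 360 ms.
Processing at 2 router(s): 2 × 1.4 ms = 2.8 ms.
End-to-end = 373 ms.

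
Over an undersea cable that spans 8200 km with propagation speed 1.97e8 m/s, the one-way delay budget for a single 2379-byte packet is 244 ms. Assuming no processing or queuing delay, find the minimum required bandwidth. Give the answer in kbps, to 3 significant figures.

94.0 kbps

L = 19032 bits.
Propagation delay = 8200000 / 197000000 = 41.6244 ms.
Transmission budget = 244 − 41.6244 = 202.376 ms.
R ≥ L / t_tx = 19032 bits / 0.202376 s = 94.0 kbps.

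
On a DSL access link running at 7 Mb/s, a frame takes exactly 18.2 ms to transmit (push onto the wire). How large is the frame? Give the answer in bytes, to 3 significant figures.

L = R × t_tx = 7000000 b/s × 0.0182 s = 127400 bits.
In bytes: 127400 / 8 = 15900 bytes.

15900 bytes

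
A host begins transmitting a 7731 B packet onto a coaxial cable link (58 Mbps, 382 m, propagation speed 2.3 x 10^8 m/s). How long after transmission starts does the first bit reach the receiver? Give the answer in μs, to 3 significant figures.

First bit experiences only propagation delay: d/s = 382/2.3e+08 = 1.66 μs.

1.66 μs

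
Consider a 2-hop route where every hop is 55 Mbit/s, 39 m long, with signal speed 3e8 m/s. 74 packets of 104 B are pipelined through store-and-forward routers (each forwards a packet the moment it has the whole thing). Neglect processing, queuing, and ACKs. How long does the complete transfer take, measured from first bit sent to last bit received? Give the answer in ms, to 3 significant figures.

1.13 ms

Per-hop transmission t_tx = L/R = 832/55000000 = 0.0151273 ms.
Per-hop propagation t_prop = 39/300000000 = 0.00013 ms.
Pipeline fill: first packet needs 2·t_tx to clear all hops; remaining 73 packets each add one t_tx.
Total = (2+74-1)·t_tx + 2·t_prop = 75·0.0151273 + 2·0.00013 = 1.13 ms.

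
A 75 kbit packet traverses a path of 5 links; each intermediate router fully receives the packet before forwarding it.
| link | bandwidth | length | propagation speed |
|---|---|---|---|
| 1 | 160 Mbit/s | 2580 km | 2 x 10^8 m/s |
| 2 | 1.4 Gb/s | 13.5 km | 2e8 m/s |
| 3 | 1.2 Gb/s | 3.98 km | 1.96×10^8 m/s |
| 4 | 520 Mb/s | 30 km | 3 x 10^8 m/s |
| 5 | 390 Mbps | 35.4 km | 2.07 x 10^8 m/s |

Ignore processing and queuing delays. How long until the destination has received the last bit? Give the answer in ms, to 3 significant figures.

14.2 ms

L = 75000 bits.
Transmission delays (L/R per hop): 0.46875, 0.0535714, 0.0625, 0.144231, 0.192308 ms; sum = 0.92136 ms.
Propagation delays (d/s per hop): 12.9, 0.0675, 0.0203061, 0.1, 0.171014 ms; sum = 13.2588 ms.
End-to-end = 14.2 ms.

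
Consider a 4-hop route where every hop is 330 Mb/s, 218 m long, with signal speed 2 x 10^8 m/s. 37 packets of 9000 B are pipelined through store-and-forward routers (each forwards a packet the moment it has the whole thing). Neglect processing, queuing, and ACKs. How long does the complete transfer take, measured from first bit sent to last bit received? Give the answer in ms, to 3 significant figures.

Per-hop transmission t_tx = L/R = 72000/330000000 = 0.218182 ms.
Per-hop propagation t_prop = 218/200000000 = 0.00109 ms.
Pipeline fill: first packet needs 4·t_tx to clear all hops; remaining 36 packets each add one t_tx.
Total = (4+37-1)·t_tx + 4·t_prop = 40·0.218182 + 4·0.00109 = 8.73 ms.

8.73 ms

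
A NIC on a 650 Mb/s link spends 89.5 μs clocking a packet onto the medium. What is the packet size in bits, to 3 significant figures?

58200 bits

L = R × t_tx = 650000000 b/s × 8.95e-05 s = 58175 bits.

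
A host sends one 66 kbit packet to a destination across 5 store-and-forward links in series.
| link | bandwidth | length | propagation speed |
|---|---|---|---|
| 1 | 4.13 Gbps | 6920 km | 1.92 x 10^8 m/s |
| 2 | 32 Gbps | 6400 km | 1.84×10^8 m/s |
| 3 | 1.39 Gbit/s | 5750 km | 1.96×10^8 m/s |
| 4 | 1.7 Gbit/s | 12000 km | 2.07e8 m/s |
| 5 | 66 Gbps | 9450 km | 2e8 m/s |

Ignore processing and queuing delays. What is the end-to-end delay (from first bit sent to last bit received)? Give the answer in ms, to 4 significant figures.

205.5 ms

L = 66000 bits.
Transmission delays (L/R per hop): 0.0159806, 0.0020625, 0.047482, 0.0388235, 0.001 ms; sum = 0.105349 ms.
Propagation delays (d/s per hop): 36.0417, 34.7826, 29.3367, 57.971, 47.25 ms; sum = 205.382 ms.
End-to-end = 205.5 ms.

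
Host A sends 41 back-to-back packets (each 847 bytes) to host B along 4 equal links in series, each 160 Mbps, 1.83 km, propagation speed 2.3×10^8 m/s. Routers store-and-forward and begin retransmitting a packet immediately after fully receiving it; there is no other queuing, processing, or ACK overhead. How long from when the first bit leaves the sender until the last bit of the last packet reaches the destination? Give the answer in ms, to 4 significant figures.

Per-hop transmission t_tx = L/R = 6776/160000000 = 0.04235 ms.
Per-hop propagation t_prop = 1830/2.3e+08 = 0.00795652 ms.
Pipeline fill: first packet needs 4·t_tx to clear all hops; remaining 40 packets each add one t_tx.
Total = (4+41-1)·t_tx + 4·t_prop = 44·0.04235 + 4·0.00795652 = 1.895 ms.

1.895 ms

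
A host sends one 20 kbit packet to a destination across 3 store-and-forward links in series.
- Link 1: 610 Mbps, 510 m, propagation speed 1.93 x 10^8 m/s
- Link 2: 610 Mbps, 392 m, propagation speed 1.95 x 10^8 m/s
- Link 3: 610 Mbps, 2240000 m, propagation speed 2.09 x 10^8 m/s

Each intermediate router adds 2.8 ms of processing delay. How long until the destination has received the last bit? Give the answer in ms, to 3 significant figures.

16.4 ms

L = 20000 bits.
Transmission delay per hop = L/R = 20000/610000000 = 0.0327869 ms; 3 hops → 0.0983607 ms.
Propagation delays (d/s per hop): 0.00264249, 0.00201026, 10.7177 ms; sum = 10.7224 ms.
Processing at 2 router(s): 2 × 2.8 ms = 5.6 ms.
End-to-end = 16.4 ms.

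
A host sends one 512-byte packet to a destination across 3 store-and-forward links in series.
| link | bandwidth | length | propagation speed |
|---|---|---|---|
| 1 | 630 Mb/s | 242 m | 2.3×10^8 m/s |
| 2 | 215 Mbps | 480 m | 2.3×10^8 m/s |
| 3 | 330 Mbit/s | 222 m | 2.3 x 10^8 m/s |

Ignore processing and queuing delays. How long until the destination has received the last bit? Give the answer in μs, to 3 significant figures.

L = 512 × 8 = 4096 bits.
Transmission delays (L/R per hop): 6.50159, 19.0512, 12.4121 μs; sum = 37.9649 μs.
Propagation delays (d/s per hop): 1.05217, 2.08696, 0.965217 μs; sum = 4.10435 μs.
End-to-end = 42.1 μs.

42.1 μs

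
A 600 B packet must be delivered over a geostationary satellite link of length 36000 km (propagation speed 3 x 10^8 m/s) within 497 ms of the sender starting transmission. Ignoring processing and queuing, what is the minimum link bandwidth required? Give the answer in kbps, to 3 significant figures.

12.7 kbps

L = 4800 bits.
Propagation delay = 36000000 / 300000000 = 120 ms.
Transmission budget = 497 − 120 = 377 ms.
R ≥ L / t_tx = 4800 bits / 0.377 s = 12.7 kbps.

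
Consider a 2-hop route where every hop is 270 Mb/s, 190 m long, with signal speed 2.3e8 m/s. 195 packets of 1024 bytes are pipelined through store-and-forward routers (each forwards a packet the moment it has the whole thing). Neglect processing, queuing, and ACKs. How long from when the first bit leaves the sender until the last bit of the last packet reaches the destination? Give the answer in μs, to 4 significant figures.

Per-hop transmission t_tx = L/R = 8192/270000000 = 30.3407 μs.
Per-hop propagation t_prop = 190/2.3e+08 = 0.826087 μs.
Pipeline fill: first packet needs 2·t_tx to clear all hops; remaining 194 packets each add one t_tx.
Total = (2+195-1)·t_tx + 2·t_prop = 196·30.3407 + 2·0.826087 = 5948 μs.

5948 μs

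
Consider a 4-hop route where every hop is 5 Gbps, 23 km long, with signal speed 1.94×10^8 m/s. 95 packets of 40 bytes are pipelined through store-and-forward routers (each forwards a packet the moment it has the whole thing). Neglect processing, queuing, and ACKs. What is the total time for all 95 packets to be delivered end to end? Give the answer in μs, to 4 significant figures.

Per-hop transmission t_tx = L/R = 320/5000000000 = 0.064 μs.
Per-hop propagation t_prop = 23000/194000000 = 118.557 μs.
Pipeline fill: first packet needs 4·t_tx to clear all hops; remaining 94 packets each add one t_tx.
Total = (4+95-1)·t_tx + 4·t_prop = 98·0.064 + 4·118.557 = 480.5 μs.

480.5 μs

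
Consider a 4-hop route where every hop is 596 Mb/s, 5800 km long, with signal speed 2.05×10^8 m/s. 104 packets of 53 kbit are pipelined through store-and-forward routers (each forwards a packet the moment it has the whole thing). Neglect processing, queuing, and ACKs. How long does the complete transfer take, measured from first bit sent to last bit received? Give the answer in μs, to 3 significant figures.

Per-hop transmission t_tx = L/R = 53000/596000000 = 88.9262 μs.
Per-hop propagation t_prop = 5800000/2.05e+08 = 28292.7 μs.
Pipeline fill: first packet needs 4·t_tx to clear all hops; remaining 103 packets each add one t_tx.
Total = (4+104-1)·t_tx + 4·t_prop = 107·88.9262 + 4·28292.7 = 123000 μs.

123000 μs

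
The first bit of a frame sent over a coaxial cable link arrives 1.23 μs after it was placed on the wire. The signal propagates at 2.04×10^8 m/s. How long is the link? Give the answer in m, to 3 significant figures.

251 m

d = s × t_prop = 204000000 × 1.23e-06 = 251 m.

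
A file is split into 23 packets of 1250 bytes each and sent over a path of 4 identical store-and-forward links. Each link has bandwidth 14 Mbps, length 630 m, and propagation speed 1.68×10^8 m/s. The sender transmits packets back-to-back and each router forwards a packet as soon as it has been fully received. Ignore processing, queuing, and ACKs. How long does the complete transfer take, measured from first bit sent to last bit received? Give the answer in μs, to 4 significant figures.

18590 μs

Per-hop transmission t_tx = L/R = 10000/14000000 = 714.286 μs.
Per-hop propagation t_prop = 630/168000000 = 3.75 μs.
Pipeline fill: first packet needs 4·t_tx to clear all hops; remaining 22 packets each add one t_tx.
Total = (4+23-1)·t_tx + 4·t_prop = 26·714.286 + 4·3.75 = 18590 μs.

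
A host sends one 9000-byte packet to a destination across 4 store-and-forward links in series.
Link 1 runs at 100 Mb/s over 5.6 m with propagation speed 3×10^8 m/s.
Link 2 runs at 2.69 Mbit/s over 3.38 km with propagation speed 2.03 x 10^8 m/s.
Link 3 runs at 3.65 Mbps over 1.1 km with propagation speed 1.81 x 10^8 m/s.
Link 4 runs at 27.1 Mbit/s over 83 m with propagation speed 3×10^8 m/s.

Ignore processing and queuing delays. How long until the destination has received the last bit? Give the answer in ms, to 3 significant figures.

L = 9000 × 8 = 72000 bits.
Transmission delays (L/R per hop): 0.72, 26.7658, 19.726, 2.65683 ms; sum = 49.8687 ms.
Propagation delays (d/s per hop): 1.86667e-05, 0.0166502, 0.00607735, 0.000276667 ms; sum = 0.0230229 ms.
End-to-end = 49.9 ms.

49.9 ms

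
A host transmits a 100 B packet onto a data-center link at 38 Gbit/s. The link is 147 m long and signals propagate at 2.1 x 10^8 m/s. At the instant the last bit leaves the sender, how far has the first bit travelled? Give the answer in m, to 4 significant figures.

4.421 m

t_tx = L/R = 800/38000000000 = 2.10526e-08 s.
Distance = s × t_tx = 210000000 × 2.10526e-08 = 4.421 m.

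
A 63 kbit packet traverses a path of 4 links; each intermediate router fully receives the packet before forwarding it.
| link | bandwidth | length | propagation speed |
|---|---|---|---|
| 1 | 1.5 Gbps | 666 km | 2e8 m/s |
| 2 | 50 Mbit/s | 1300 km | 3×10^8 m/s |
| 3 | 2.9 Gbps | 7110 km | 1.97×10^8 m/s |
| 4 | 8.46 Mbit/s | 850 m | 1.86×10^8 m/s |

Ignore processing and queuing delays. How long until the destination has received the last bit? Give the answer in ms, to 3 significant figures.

52.5 ms

L = 63000 bits.
Transmission delays (L/R per hop): 0.042, 1.26, 0.0217241, 7.44681 ms; sum = 8.77053 ms.
Propagation delays (d/s per hop): 3.33, 4.33333, 36.0914, 0.00456989 ms; sum = 43.7593 ms.
End-to-end = 52.5 ms.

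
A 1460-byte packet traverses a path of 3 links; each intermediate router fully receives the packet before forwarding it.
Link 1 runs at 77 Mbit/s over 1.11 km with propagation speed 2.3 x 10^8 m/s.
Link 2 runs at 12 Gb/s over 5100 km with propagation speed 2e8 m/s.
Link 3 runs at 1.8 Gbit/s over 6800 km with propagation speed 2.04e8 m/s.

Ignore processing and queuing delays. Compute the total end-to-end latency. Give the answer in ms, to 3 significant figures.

L = 1460 × 8 = 11680 bits.
Transmission delays (L/R per hop): 0.151688, 0.000973333, 0.00648889 ms; sum = 0.159151 ms.
Propagation delays (d/s per hop): 0.00482609, 25.5, 33.3333 ms; sum = 58.8382 ms.
End-to-end = 59.0 ms.

59.0 ms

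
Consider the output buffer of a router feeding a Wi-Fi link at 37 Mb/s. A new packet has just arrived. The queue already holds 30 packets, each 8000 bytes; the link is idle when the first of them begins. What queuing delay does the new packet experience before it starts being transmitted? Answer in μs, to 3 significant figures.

Each queued packet: L/R = 64000/37000000 = 1729.73 μs.
30 queued → 51891.9 μs.
Queuing delay = 51900 μs.

51900 μs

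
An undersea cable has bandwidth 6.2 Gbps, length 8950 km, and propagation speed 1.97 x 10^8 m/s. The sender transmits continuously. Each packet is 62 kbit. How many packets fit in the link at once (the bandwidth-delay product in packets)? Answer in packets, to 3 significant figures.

Propagation delay = 8950000 / 197000000 = 0.0454315 s.
BDP = R × t_prop = 6200000000 × 0.0454315 = 281675000 bits.
In packets of 62000 bits: 4540 packets.

4540 packets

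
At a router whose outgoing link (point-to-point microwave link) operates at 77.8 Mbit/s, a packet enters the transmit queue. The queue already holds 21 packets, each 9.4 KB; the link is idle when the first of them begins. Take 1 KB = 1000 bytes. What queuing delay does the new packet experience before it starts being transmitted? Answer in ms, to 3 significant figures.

20.3 ms

Each queued packet: L/R = 75200/77800000 = 0.966581 ms.
21 queued → 20.2982 ms.
Queuing delay = 20.3 ms.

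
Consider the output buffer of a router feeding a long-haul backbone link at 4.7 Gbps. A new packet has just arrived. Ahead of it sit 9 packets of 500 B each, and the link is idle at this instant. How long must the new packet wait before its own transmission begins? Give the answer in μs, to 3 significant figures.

7.66 μs

Each queued packet: L/R = 4000/4700000000 = 0.851064 μs.
9 queued → 7.65957 μs.
Queuing delay = 7.66 μs.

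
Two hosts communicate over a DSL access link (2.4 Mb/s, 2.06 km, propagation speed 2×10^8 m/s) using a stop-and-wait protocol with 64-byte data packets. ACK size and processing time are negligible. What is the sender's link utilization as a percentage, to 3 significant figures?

91.2 %

t_tx = L/R = 512/2400000 = 0.000213333 s.
t_prop = 2060/200000000 = 1.03e-05 s; RTT = 2.06e-05 s.
Cycle = t_tx + RTT = 0.000233933 s.
Utilization = t_tx / cycle = 0.000213333/0.000233933 = 91.2 %.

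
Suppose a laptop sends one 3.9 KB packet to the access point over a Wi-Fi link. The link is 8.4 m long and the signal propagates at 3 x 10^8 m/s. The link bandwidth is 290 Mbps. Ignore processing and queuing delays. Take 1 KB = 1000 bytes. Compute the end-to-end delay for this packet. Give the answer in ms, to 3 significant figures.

L = 31200 bits.
Transmission delay = L/R = 31200 / 290000000 = 0.107586 ms.
Propagation delay = d/s = 8.4 m / 300000000 m/s = 2.8e-05 ms.
Total = 0.108 ms.

0.108 ms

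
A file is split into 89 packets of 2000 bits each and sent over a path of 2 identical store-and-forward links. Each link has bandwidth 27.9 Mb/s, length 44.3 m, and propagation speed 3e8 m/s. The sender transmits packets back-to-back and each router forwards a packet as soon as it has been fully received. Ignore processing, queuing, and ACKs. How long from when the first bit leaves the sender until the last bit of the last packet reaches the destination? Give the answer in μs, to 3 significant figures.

6450 μs

Per-hop transmission t_tx = L/R = 2000/27900000 = 71.6846 μs.
Per-hop propagation t_prop = 44.3/300000000 = 0.147667 μs.
Pipeline fill: first packet needs 2·t_tx to clear all hops; remaining 88 packets each add one t_tx.
Total = (2+89-1)·t_tx + 2·t_prop = 90·71.6846 + 2·0.147667 = 6450 μs.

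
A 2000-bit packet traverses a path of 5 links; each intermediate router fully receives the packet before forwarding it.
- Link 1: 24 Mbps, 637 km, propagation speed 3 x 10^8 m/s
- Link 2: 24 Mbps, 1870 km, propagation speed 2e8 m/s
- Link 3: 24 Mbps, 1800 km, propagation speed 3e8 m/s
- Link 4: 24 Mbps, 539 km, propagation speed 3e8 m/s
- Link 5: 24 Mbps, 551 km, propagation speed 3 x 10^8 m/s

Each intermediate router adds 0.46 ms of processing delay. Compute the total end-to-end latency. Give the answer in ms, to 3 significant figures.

23.4 ms

Transmission delay per hop = L/R = 2000/24000000 = 0.0833333 ms; 5 hops → 0.416667 ms.
Propagation delays (d/s per hop): 2.12333, 9.35, 6, 1.79667, 1.83667 ms; sum = 21.1067 ms.
Processing at 4 router(s): 4 × 0.46 ms = 1.84 ms.
End-to-end = 23.4 ms.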